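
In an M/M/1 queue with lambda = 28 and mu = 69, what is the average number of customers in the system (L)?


rho = 28/69; L = rho/(1-rho) = 0.68

0.68


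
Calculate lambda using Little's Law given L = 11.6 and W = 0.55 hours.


lambda = L / W = 11.6 / 0.55 = 21.09 per hour

21.09 per hour


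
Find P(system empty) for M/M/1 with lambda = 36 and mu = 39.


P0 = 1 - rho = 1 - 36/39 = 0.0769

0.0769


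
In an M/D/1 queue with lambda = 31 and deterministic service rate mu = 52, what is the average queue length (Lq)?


M/D/1: Lq = rho^2 / (2*(1-rho)) where rho = 31/52; Lq = 0.44

0.44


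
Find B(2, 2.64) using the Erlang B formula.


B(N,A) = (A^N/N!) / sum(A^k/k!, k=0..N) with N=2, A=2.64 = 0.4891

0.4891


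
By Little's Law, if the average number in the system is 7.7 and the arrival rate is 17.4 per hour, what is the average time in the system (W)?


W = L / lambda = 7.7 / 17.4 = 0.4425 hours

0.4425 hours


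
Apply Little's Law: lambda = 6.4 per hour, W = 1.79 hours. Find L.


L = lambda * W = 6.4 * 1.79 = 11.46

11.46


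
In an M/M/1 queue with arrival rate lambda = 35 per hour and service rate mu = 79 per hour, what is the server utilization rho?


rho = lambda/mu = 35/79 = 0.443

0.443


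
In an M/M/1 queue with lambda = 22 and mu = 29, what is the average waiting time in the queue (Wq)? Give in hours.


rho = 22/29; Wq = rho/(mu - lambda) = 0.1084 hours

0.1084 hours


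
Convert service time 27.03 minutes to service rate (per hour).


mu = 60 / avg_service_time = 60 / 27.03 = 2.22 per hour

2.22 per hour


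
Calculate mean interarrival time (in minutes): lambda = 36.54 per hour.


Mean interarrival time = 60/lambda = 60/36.54 = 1.64 minutes

1.64 minutes


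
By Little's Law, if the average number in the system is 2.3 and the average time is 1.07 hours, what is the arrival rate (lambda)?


lambda = L / W = 2.3 / 1.07 = 2.15 per hour

2.15 per hour


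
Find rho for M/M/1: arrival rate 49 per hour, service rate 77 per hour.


rho = lambda/mu = 49/77 = 0.6364

0.6364


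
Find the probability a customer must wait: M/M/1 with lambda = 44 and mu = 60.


P(wait) = rho = lambda/mu = 44/60 = 0.7333

0.7333


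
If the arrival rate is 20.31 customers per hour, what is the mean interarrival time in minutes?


Mean interarrival time = 60/lambda = 60/20.31 = 2.95 minutes

2.95 minutes


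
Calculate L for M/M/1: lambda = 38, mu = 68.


rho = 38/68; L = rho/(1-rho) = 1.27

1.27


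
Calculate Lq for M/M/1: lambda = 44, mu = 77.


rho = 44/77; Lq = rho^2/(1-rho) = 0.76

0.76


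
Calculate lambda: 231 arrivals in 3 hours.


lambda = total arrivals / time = 231 / 3 = 77.0 per hour

77.0 per hour


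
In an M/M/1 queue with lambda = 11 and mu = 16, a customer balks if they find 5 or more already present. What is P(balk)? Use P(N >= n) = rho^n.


P(N >= 5) = rho^5 = (11/16)^5 = 0.1536

0.1536


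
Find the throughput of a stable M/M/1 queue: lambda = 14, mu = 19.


For a stable queue (lambda < mu), throughput = lambda = 14 per hour

14 per hour


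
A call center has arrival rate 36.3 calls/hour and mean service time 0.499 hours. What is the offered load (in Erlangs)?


Offered load a = lambda * E[S] = 36.3 * 0.499 = 18.11 Erlangs

18.11 Erlangs


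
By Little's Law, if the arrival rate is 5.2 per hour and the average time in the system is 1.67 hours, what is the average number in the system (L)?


L = lambda * W = 5.2 * 1.67 = 8.68

8.68


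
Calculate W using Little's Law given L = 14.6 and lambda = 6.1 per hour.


W = L / lambda = 14.6 / 6.1 = 2.3934 hours

2.3934 hours


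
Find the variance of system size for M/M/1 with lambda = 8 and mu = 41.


rho = 8/41; Var(N) = rho/(1-rho)^2 = 0.3

0.3


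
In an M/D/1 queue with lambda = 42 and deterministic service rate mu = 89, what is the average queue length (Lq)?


M/D/1: Lq = rho^2 / (2*(1-rho)) where rho = 42/89; Lq = 0.21

0.21


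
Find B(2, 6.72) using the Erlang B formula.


B(N,A) = (A^N/N!) / sum(A^k/k!, k=0..N) with N=2, A=6.72 = 0.7452

0.7452


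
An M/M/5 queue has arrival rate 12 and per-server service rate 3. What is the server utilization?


rho = lambda/(c*mu) = 12/(5*3) = 0.8

0.8


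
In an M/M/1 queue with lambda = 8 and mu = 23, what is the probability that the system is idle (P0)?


P0 = 1 - rho = 1 - 8/23 = 0.6522

0.6522


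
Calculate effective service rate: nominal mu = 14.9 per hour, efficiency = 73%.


Effective rate = mu * efficiency = 14.9 * 0.73 = 10.88 per hour

10.88 per hour


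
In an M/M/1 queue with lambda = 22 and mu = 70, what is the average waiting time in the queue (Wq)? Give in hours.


rho = 22/70; Wq = rho/(mu - lambda) = 0.0065 hours

0.0065 hours


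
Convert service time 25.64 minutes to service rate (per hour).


mu = 60 / avg_service_time = 60 / 25.64 = 2.34 per hour

2.34 per hour


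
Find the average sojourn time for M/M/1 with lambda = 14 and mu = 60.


W = 1/(mu - lambda) = 1/(60 - 14) = 0.0217 hours

0.0217 hours


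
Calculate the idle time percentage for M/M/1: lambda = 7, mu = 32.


Idle fraction = (1 - rho) * 100 = (1 - 7/32) * 100 = 78.1%

78.1%


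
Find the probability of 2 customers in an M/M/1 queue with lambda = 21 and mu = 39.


rho = 21/39; P(n) = (1-rho)*rho^n = (1-21/39)*(21/39)^2 = 0.1338

0.1338


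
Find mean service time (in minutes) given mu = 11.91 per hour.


Mean service time = 60/mu = 60/11.91 = 5.04 minutes

5.04 minutes


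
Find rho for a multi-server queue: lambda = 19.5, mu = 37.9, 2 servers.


rho = lambda / (c * mu) = 19.5 / (2 * 37.9) = 0.2573

0.2573


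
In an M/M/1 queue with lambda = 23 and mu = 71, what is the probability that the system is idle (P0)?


P0 = 1 - rho = 1 - 23/71 = 0.6761

0.6761


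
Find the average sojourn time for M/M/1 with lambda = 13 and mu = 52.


W = 1/(mu - lambda) = 1/(52 - 13) = 0.0256 hours

0.0256 hours


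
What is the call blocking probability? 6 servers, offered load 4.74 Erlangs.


B(N,A) = (A^N/N!) / sum(A^k/k!, k=0..N) with N=6, A=4.74 = 0.1723

0.1723


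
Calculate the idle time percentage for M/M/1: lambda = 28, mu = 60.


Idle fraction = (1 - rho) * 100 = (1 - 28/60) * 100 = 53.3%

53.3%


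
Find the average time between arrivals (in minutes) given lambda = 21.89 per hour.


Mean interarrival time = 60/lambda = 60/21.89 = 2.74 minutes

2.74 minutes


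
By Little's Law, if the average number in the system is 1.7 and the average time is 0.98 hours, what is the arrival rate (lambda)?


lambda = L / W = 1.7 / 0.98 = 1.73 per hour

1.73 per hour


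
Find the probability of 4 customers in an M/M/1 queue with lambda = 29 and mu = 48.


rho = 29/48; P(n) = (1-rho)*rho^n = (1-29/48)*(29/48)^4 = 0.0527

0.0527


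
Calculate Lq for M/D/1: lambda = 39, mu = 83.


M/D/1: Lq = rho^2 / (2*(1-rho)) where rho = 39/83; Lq = 0.21

0.21


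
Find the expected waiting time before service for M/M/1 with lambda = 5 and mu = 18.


rho = 5/18; Wq = rho/(mu - lambda) = 0.0214 hours

0.0214 hours


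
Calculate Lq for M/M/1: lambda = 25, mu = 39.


rho = 25/39; Lq = rho^2/(1-rho) = 1.14

1.14


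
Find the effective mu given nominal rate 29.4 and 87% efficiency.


Effective rate = mu * efficiency = 29.4 * 0.87 = 25.58 per hour

25.58 per hour


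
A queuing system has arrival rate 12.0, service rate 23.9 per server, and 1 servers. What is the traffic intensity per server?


rho = lambda / (c * mu) = 12.0 / (1 * 23.9) = 0.5021

0.5021


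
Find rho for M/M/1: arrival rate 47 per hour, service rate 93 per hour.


rho = lambda/mu = 47/93 = 0.5054

0.5054


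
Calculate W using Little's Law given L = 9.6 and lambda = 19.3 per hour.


W = L / lambda = 9.6 / 19.3 = 0.4974 hours

0.4974 hours


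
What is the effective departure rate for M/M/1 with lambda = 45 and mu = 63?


For a stable queue (lambda < mu), throughput = lambda = 45 per hour

45 per hour


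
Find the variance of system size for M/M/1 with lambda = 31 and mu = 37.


rho = 31/37; Var(N) = rho/(1-rho)^2 = 31.86

31.86


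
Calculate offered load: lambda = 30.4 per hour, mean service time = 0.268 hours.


Offered load a = lambda * E[S] = 30.4 * 0.268 = 8.15 Erlangs

8.15 Erlangs


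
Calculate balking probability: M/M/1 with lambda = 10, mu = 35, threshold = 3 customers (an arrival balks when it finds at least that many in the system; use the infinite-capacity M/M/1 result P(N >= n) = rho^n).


P(N >= 3) = rho^3 = (10/35)^3 = 0.0233

0.0233


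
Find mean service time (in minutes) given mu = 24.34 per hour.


Mean service time = 60/mu = 60/24.34 = 2.47 minutes

2.47 minutes


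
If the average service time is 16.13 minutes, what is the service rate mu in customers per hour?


mu = 60 / avg_service_time = 60 / 16.13 = 3.72 per hour

3.72 per hour


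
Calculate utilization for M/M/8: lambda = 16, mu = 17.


rho = lambda/(c*mu) = 16/(8*17) = 0.1176

0.1176


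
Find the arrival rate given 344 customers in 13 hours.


lambda = total arrivals / time = 344 / 13 = 26.46 per hour

26.46 per hour


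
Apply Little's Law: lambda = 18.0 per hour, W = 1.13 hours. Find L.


L = lambda * W = 18.0 * 1.13 = 20.34

20.34


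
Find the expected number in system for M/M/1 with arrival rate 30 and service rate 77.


rho = 30/77; L = rho/(1-rho) = 0.64

0.64


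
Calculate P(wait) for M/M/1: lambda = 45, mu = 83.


P(wait) = rho = lambda/mu = 45/83 = 0.5422

0.5422


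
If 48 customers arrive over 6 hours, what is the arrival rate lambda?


lambda = total arrivals / time = 48 / 6 = 8.0 per hour

8.0 per hour


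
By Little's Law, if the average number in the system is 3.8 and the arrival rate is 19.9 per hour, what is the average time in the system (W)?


W = L / lambda = 3.8 / 19.9 = 0.191 hours

0.191 hours


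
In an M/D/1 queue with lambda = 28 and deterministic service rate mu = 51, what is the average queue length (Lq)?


M/D/1: Lq = rho^2 / (2*(1-rho)) where rho = 28/51; Lq = 0.33

0.33


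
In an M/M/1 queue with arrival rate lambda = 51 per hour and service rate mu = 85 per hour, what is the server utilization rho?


rho = lambda/mu = 51/85 = 0.6

0.6


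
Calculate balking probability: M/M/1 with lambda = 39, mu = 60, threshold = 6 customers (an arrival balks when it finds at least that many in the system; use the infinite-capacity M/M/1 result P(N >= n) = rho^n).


P(N >= 6) = rho^6 = (39/60)^6 = 0.0754

0.0754


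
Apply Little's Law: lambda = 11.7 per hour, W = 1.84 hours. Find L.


L = lambda * W = 11.7 * 1.84 = 21.53

21.53


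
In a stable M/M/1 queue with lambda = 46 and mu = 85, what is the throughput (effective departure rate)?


For a stable queue (lambda < mu), throughput = lambda = 46 per hour

46 per hour


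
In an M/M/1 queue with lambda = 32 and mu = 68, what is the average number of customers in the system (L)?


rho = 32/68; L = rho/(1-rho) = 0.89

0.89


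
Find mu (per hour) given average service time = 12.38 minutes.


mu = 60 / avg_service_time = 60 / 12.38 = 4.85 per hour

4.85 per hour


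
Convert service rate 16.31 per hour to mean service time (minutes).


Mean service time = 60/mu = 60/16.31 = 3.68 minutes

3.68 minutes


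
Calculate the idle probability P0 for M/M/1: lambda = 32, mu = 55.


P0 = 1 - rho = 1 - 32/55 = 0.4182

0.4182


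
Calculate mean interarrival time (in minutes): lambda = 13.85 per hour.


Mean interarrival time = 60/lambda = 60/13.85 = 4.33 minutes

4.33 minutes


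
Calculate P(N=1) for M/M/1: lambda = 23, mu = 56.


rho = 23/56; P(n) = (1-rho)*rho^n = (1-23/56)*(23/56)^1 = 0.242

0.242


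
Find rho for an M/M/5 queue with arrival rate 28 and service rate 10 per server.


rho = lambda/(c*mu) = 28/(5*10) = 0.56

0.56


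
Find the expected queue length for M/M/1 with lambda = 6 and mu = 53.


rho = 6/53; Lq = rho^2/(1-rho) = 0.01

0.01


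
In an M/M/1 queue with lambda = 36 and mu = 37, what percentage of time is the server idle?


Idle fraction = (1 - rho) * 100 = (1 - 36/37) * 100 = 2.7%

2.7%


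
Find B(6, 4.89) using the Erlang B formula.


B(N,A) = (A^N/N!) / sum(A^k/k!, k=0..N) with N=6, A=4.89 = 0.1836

0.1836


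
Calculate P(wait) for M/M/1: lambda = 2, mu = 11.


P(wait) = rho = lambda/mu = 2/11 = 0.1818

0.1818


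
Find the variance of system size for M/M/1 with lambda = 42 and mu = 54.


rho = 42/54; Var(N) = rho/(1-rho)^2 = 15.75

15.75


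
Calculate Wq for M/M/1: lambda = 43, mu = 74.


rho = 43/74; Wq = rho/(mu - lambda) = 0.0187 hours

0.0187 hours


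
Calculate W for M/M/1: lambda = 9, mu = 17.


W = 1/(mu - lambda) = 1/(17 - 9) = 0.125 hours

0.125 hours


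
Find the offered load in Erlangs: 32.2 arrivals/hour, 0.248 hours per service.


Offered load a = lambda * E[S] = 32.2 * 0.248 = 7.99 Erlangs

7.99 Erlangs


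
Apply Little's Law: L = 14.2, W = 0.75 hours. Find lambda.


lambda = L / W = 14.2 / 0.75 = 18.93 per hour

18.93 per hour


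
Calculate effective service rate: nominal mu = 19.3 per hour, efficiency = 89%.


Effective rate = mu * efficiency = 19.3 * 0.89 = 17.18 per hour

17.18 per hour


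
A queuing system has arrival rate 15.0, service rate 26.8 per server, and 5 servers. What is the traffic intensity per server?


rho = lambda / (c * mu) = 15.0 / (5 * 26.8) = 0.1119

0.1119


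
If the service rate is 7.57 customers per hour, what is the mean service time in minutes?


Mean service time = 60/mu = 60/7.57 = 7.93 minutes

7.93 minutes


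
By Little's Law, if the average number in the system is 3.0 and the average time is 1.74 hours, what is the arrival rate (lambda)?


lambda = L / W = 3.0 / 1.74 = 1.72 per hour

1.72 per hour


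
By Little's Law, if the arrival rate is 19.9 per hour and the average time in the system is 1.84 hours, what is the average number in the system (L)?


L = lambda * W = 19.9 * 1.84 = 36.62

36.62


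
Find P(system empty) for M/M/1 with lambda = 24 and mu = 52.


P0 = 1 - rho = 1 - 24/52 = 0.5385

0.5385


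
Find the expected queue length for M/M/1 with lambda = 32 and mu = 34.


rho = 32/34; Lq = rho^2/(1-rho) = 15.06

15.06


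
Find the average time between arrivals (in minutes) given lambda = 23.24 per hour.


Mean interarrival time = 60/lambda = 60/23.24 = 2.58 minutes

2.58 minutes


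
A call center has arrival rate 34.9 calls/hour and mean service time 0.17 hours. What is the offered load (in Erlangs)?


Offered load a = lambda * E[S] = 34.9 * 0.17 = 5.93 Erlangs

5.93 Erlangs


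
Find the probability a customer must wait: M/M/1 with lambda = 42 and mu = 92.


P(wait) = rho = lambda/mu = 42/92 = 0.4565

0.4565


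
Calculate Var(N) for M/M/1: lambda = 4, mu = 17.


rho = 4/17; Var(N) = rho/(1-rho)^2 = 0.4

0.4


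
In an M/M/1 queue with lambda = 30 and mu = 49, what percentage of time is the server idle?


Idle fraction = (1 - rho) * 100 = (1 - 30/49) * 100 = 38.8%

38.8%


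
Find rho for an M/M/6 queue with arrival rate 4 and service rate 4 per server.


rho = lambda/(c*mu) = 4/(6*4) = 0.1667

0.1667


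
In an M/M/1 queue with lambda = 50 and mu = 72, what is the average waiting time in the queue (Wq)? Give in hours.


rho = 50/72; Wq = rho/(mu - lambda) = 0.0316 hours

0.0316 hours


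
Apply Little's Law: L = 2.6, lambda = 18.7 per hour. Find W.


W = L / lambda = 2.6 / 18.7 = 0.139 hours

0.139 hours


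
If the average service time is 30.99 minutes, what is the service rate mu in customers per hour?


mu = 60 / avg_service_time = 60 / 30.99 = 1.94 per hour

1.94 per hour


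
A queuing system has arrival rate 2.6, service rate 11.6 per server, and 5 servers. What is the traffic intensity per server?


rho = lambda / (c * mu) = 2.6 / (5 * 11.6) = 0.0448

0.0448


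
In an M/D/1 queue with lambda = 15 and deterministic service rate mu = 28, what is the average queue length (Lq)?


M/D/1: Lq = rho^2 / (2*(1-rho)) where rho = 15/28; Lq = 0.31

0.31


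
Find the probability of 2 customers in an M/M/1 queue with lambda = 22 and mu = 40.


rho = 22/40; P(n) = (1-rho)*rho^n = (1-22/40)*(22/40)^2 = 0.1361

0.1361


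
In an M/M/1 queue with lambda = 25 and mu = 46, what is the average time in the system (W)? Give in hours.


W = 1/(mu - lambda) = 1/(46 - 25) = 0.0476 hours

0.0476 hours


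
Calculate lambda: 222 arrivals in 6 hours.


lambda = total arrivals / time = 222 / 6 = 37.0 per hour

37.0 per hour


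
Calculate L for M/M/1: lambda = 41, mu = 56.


rho = 41/56; L = rho/(1-rho) = 2.73

2.73


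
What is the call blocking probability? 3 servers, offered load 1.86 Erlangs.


B(N,A) = (A^N/N!) / sum(A^k/k!, k=0..N) with N=3, A=1.86 = 0.1894

0.1894


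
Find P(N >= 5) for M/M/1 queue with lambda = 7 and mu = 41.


P(N >= 5) = rho^5 = (7/41)^5 = 0.0001

0.0001


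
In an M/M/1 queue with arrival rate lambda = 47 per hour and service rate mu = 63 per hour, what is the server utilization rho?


rho = lambda/mu = 47/63 = 0.746

0.746


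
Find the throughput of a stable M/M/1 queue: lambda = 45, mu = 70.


For a stable queue (lambda < mu), throughput = lambda = 45 per hour

45 per hour


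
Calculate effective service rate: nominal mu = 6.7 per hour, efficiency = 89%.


Effective rate = mu * efficiency = 6.7 * 0.89 = 5.96 per hour

5.96 per hour


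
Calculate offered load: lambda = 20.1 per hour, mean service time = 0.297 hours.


Offered load a = lambda * E[S] = 20.1 * 0.297 = 5.97 Erlangs

5.97 Erlangs


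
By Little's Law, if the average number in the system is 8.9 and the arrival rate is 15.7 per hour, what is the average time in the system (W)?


W = L / lambda = 8.9 / 15.7 = 0.5669 hours

0.5669 hours


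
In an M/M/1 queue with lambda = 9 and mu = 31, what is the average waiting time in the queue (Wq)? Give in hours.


rho = 9/31; Wq = rho/(mu - lambda) = 0.0132 hours

0.0132 hours


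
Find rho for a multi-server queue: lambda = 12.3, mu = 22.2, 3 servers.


rho = lambda / (c * mu) = 12.3 / (3 * 22.2) = 0.1847

0.1847


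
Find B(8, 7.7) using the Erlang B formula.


B(N,A) = (A^N/N!) / sum(A^k/k!, k=0..N) with N=8, A=7.7 = 0.2188

0.2188


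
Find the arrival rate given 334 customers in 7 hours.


lambda = total arrivals / time = 334 / 7 = 47.71 per hour

47.71 per hour


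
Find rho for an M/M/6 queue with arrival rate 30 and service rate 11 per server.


rho = lambda/(c*mu) = 30/(6*11) = 0.4545

0.4545


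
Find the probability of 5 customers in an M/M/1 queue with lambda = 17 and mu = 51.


rho = 17/51; P(n) = (1-rho)*rho^n = (1-17/51)*(17/51)^5 = 0.0027

0.0027


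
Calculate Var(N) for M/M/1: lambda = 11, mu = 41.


rho = 11/41; Var(N) = rho/(1-rho)^2 = 0.5

0.5


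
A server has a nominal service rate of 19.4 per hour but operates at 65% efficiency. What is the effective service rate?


Effective rate = mu * efficiency = 19.4 * 0.65 = 12.61 per hour

12.61 per hour


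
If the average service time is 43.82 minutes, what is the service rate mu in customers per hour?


mu = 60 / avg_service_time = 60 / 43.82 = 1.37 per hour

1.37 per hour


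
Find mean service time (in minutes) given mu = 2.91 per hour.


Mean service time = 60/mu = 60/2.91 = 20.62 minutes

20.62 minutes


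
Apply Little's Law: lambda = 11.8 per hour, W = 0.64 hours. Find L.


L = lambda * W = 11.8 * 0.64 = 7.55

7.55


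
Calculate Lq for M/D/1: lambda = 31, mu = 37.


M/D/1: Lq = rho^2 / (2*(1-rho)) where rho = 31/37; Lq = 2.16

2.16


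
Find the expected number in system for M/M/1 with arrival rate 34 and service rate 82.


rho = 34/82; L = rho/(1-rho) = 0.71

0.71


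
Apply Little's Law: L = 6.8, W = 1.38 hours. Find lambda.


lambda = L / W = 6.8 / 1.38 = 4.93 per hour

4.93 per hour


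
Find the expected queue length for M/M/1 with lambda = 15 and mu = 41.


rho = 15/41; Lq = rho^2/(1-rho) = 0.21

0.21


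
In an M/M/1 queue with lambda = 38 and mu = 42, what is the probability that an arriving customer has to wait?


P(wait) = rho = lambda/mu = 38/42 = 0.9048

0.9048


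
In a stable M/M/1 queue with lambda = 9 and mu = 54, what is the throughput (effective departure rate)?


For a stable queue (lambda < mu), throughput = lambda = 9 per hour

9 per hour


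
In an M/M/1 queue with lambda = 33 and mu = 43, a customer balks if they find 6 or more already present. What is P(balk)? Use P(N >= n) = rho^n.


P(N >= 6) = rho^6 = (33/43)^6 = 0.2043

0.2043


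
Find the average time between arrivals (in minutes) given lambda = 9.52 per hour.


Mean interarrival time = 60/lambda = 60/9.52 = 6.3 minutes

6.3 minutes


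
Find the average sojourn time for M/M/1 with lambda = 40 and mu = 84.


W = 1/(mu - lambda) = 1/(84 - 40) = 0.0227 hours

0.0227 hours


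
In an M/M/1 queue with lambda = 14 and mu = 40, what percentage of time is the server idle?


Idle fraction = (1 - rho) * 100 = (1 - 14/40) * 100 = 65.0%

65.0%


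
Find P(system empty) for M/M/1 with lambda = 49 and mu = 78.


P0 = 1 - rho = 1 - 49/78 = 0.3718

0.3718


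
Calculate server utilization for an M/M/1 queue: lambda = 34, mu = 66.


rho = lambda/mu = 34/66 = 0.5152

0.5152


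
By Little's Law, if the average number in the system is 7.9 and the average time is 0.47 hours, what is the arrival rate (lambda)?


lambda = L / W = 7.9 / 0.47 = 16.81 per hour

16.81 per hour


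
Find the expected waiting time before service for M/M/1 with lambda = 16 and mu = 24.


rho = 16/24; Wq = rho/(mu - lambda) = 0.0833 hours

0.0833 hours


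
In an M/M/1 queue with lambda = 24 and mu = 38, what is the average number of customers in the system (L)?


rho = 24/38; L = rho/(1-rho) = 1.71

1.71


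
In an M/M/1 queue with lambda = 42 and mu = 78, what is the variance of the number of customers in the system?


rho = 42/78; Var(N) = rho/(1-rho)^2 = 2.53

2.53


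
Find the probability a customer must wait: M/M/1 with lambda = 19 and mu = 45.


P(wait) = rho = lambda/mu = 19/45 = 0.4222

0.4222


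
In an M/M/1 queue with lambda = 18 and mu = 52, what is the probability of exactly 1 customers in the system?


rho = 18/52; P(n) = (1-rho)*rho^n = (1-18/52)*(18/52)^1 = 0.2263

0.2263


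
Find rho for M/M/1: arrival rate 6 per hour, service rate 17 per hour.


rho = lambda/mu = 6/17 = 0.3529

0.3529


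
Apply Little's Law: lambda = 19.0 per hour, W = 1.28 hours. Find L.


L = lambda * W = 19.0 * 1.28 = 24.32

24.32


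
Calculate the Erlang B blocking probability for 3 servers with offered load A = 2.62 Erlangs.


B(N,A) = (A^N/N!) / sum(A^k/k!, k=0..N) with N=3, A=2.62 = 0.2983

0.2983


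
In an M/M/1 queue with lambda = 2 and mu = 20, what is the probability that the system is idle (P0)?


P0 = 1 - rho = 1 - 2/20 = 0.9

0.9


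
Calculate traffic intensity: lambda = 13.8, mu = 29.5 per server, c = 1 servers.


rho = lambda / (c * mu) = 13.8 / (1 * 29.5) = 0.4678

0.4678


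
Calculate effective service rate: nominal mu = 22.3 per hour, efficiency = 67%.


Effective rate = mu * efficiency = 22.3 * 0.67 = 14.94 per hour

14.94 per hour


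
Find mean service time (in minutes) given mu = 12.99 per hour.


Mean service time = 60/mu = 60/12.99 = 4.62 minutes

4.62 minutes


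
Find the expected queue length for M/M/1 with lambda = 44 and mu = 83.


rho = 44/83; Lq = rho^2/(1-rho) = 0.6

0.6


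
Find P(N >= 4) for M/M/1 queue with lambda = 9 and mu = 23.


P(N >= 4) = rho^4 = (9/23)^4 = 0.0234

0.0234


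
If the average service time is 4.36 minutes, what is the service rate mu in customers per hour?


mu = 60 / avg_service_time = 60 / 4.36 = 13.76 per hour

13.76 per hour


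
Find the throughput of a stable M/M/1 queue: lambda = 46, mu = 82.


For a stable queue (lambda < mu), throughput = lambda = 46 per hour

46 per hour


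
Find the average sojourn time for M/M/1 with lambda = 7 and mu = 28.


W = 1/(mu - lambda) = 1/(28 - 7) = 0.0476 hours

0.0476 hours


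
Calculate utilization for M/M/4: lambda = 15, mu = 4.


rho = lambda/(c*mu) = 15/(4*4) = 0.9375

0.9375


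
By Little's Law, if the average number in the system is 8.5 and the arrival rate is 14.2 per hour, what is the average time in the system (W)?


W = L / lambda = 8.5 / 14.2 = 0.5986 hours

0.5986 hours


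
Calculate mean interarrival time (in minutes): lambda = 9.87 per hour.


Mean interarrival time = 60/lambda = 60/9.87 = 6.08 minutes

6.08 minutes


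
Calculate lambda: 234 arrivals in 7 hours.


lambda = total arrivals / time = 234 / 7 = 33.43 per hour

33.43 per hour


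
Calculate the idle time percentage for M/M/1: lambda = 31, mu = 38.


Idle fraction = (1 - rho) * 100 = (1 - 31/38) * 100 = 18.4%

18.4%


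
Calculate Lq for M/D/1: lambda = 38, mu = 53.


M/D/1: Lq = rho^2 / (2*(1-rho)) where rho = 38/53; Lq = 0.91

0.91


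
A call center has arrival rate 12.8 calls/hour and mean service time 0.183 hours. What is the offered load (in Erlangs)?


Offered load a = lambda * E[S] = 12.8 * 0.183 = 2.34 Erlangs

2.34 Erlangs


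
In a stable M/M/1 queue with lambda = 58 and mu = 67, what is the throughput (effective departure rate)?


For a stable queue (lambda < mu), throughput = lambda = 58 per hour

58 per hour


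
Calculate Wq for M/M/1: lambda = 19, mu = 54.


rho = 19/54; Wq = rho/(mu - lambda) = 0.0101 hours

0.0101 hours


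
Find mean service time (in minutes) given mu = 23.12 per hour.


Mean service time = 60/mu = 60/23.12 = 2.6 minutes

2.6 minutes


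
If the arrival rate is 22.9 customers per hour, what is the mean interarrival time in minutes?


Mean interarrival time = 60/lambda = 60/22.9 = 2.62 minutes

2.62 minutes


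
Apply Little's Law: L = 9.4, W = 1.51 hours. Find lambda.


lambda = L / W = 9.4 / 1.51 = 6.23 per hour

6.23 per hour


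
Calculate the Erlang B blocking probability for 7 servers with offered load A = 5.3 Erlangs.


B(N,A) = (A^N/N!) / sum(A^k/k!, k=0..N) with N=7, A=5.3 = 0.1396

0.1396


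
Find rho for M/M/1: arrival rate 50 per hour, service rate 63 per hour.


rho = lambda/mu = 50/63 = 0.7937

0.7937


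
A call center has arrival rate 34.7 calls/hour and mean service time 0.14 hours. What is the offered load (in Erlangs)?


Offered load a = lambda * E[S] = 34.7 * 0.14 = 4.86 Erlangs

4.86 Erlangs


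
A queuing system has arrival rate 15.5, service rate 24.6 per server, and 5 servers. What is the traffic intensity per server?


rho = lambda / (c * mu) = 15.5 / (5 * 24.6) = 0.126

0.126


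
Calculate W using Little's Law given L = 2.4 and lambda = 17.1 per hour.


W = L / lambda = 2.4 / 17.1 = 0.1404 hours

0.1404 hours


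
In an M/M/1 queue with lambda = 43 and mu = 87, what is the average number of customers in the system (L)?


rho = 43/87; L = rho/(1-rho) = 0.98

0.98


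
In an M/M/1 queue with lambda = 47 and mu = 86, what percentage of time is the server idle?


Idle fraction = (1 - rho) * 100 = (1 - 47/86) * 100 = 45.3%

45.3%


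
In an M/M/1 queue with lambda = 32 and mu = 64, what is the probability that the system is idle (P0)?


P0 = 1 - rho = 1 - 32/64 = 0.5

0.5


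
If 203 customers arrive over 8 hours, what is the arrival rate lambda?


lambda = total arrivals / time = 203 / 8 = 25.38 per hour

25.38 per hour


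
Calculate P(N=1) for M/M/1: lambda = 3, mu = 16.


rho = 3/16; P(n) = (1-rho)*rho^n = (1-3/16)*(3/16)^1 = 0.1523

0.1523


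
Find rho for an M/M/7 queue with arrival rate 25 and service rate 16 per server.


rho = lambda/(c*mu) = 25/(7*16) = 0.2232

0.2232


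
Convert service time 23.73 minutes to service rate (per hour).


mu = 60 / avg_service_time = 60 / 23.73 = 2.53 per hour

2.53 per hour


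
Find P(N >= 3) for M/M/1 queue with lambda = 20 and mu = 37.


P(N >= 3) = rho^3 = (20/37)^3 = 0.1579

0.1579


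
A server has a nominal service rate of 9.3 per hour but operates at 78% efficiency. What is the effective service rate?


Effective rate = mu * efficiency = 9.3 * 0.78 = 7.25 per hour

7.25 per hour


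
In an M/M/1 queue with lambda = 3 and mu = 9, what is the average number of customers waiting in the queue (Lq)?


rho = 3/9; Lq = rho^2/(1-rho) = 0.17

0.17


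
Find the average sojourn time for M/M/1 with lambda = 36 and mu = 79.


W = 1/(mu - lambda) = 1/(79 - 36) = 0.0233 hours

0.0233 hours


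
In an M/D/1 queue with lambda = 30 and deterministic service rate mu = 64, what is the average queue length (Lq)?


M/D/1: Lq = rho^2 / (2*(1-rho)) where rho = 30/64; Lq = 0.21

0.21


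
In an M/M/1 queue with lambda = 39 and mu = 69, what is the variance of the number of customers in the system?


rho = 39/69; Var(N) = rho/(1-rho)^2 = 2.99

2.99


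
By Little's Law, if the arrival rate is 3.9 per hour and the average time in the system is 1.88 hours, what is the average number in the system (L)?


L = lambda * W = 3.9 * 1.88 = 7.33

7.33


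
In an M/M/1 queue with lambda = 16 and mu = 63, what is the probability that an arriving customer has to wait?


P(wait) = rho = lambda/mu = 16/63 = 0.254

0.254


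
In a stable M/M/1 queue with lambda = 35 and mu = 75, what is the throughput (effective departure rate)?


For a stable queue (lambda < mu), throughput = lambda = 35 per hour

35 per hour


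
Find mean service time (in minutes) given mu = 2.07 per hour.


Mean service time = 60/mu = 60/2.07 = 28.99 minutes

28.99 minutes


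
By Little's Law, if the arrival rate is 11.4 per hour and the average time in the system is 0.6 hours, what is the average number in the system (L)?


L = lambda * W = 11.4 * 0.6 = 6.84

6.84


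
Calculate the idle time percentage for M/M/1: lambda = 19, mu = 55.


Idle fraction = (1 - rho) * 100 = (1 - 19/55) * 100 = 65.5%

65.5%


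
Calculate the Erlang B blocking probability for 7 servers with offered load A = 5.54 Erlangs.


B(N,A) = (A^N/N!) / sum(A^k/k!, k=0..N) with N=7, A=5.54 = 0.1551

0.1551


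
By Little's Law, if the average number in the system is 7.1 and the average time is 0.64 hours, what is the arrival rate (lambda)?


lambda = L / W = 7.1 / 0.64 = 11.09 per hour

11.09 per hour


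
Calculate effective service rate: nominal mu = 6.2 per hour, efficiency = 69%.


Effective rate = mu * efficiency = 6.2 * 0.69 = 4.28 per hour

4.28 per hour


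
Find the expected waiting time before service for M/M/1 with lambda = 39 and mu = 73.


rho = 39/73; Wq = rho/(mu - lambda) = 0.0157 hours

0.0157 hours


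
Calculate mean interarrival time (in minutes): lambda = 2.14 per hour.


Mean interarrival time = 60/lambda = 60/2.14 = 28.04 minutes

28.04 minutes


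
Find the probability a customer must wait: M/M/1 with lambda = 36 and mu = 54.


P(wait) = rho = lambda/mu = 36/54 = 0.6667

0.6667


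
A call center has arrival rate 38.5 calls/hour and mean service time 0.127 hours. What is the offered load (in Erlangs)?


Offered load a = lambda * E[S] = 38.5 * 0.127 = 4.89 Erlangs

4.89 Erlangs


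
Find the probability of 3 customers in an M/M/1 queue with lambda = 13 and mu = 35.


rho = 13/35; P(n) = (1-rho)*rho^n = (1-13/35)*(13/35)^3 = 0.0322

0.0322


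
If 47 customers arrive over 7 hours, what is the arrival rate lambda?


lambda = total arrivals / time = 47 / 7 = 6.71 per hour

6.71 per hour


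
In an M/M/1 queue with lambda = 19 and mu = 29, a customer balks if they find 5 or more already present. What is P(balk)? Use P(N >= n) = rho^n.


P(N >= 5) = rho^5 = (19/29)^5 = 0.1207

0.1207


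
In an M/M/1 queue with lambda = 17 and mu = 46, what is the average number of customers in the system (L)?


rho = 17/46; L = rho/(1-rho) = 0.59

0.59


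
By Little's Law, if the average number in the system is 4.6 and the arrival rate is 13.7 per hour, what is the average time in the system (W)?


W = L / lambda = 4.6 / 13.7 = 0.3358 hours

0.3358 hours


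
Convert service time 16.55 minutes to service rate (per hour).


mu = 60 / avg_service_time = 60 / 16.55 = 3.63 per hour

3.63 per hour


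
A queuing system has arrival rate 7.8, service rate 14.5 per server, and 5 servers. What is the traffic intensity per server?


rho = lambda / (c * mu) = 7.8 / (5 * 14.5) = 0.1076

0.1076


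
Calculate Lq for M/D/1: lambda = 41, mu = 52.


M/D/1: Lq = rho^2 / (2*(1-rho)) where rho = 41/52; Lq = 1.47

1.47


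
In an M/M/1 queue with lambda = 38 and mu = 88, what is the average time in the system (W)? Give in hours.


W = 1/(mu - lambda) = 1/(88 - 38) = 0.02 hours

0.02 hours


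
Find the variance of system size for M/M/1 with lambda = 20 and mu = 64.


rho = 20/64; Var(N) = rho/(1-rho)^2 = 0.66

0.66


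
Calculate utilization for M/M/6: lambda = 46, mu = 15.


rho = lambda/(c*mu) = 46/(6*15) = 0.5111

0.5111


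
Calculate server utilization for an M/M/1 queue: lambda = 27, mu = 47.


rho = lambda/mu = 27/47 = 0.5745

0.5745


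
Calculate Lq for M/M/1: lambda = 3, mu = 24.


rho = 3/24; Lq = rho^2/(1-rho) = 0.02

0.02


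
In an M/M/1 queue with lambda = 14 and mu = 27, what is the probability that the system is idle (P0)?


P0 = 1 - rho = 1 - 14/27 = 0.4815

0.4815


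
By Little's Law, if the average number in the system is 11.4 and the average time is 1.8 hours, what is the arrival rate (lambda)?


lambda = L / W = 11.4 / 1.8 = 6.33 per hour

6.33 per hour


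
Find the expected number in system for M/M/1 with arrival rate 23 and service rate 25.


rho = 23/25; L = rho/(1-rho) = 11.5

11.5


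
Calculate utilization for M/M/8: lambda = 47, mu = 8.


rho = lambda/(c*mu) = 47/(8*8) = 0.7344

0.7344


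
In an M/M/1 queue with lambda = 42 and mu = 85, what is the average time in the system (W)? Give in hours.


W = 1/(mu - lambda) = 1/(85 - 42) = 0.0233 hours

0.0233 hours


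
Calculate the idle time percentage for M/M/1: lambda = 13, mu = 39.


Idle fraction = (1 - rho) * 100 = (1 - 13/39) * 100 = 66.7%

66.7%


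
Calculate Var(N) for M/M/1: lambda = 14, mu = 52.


rho = 14/52; Var(N) = rho/(1-rho)^2 = 0.5

0.5


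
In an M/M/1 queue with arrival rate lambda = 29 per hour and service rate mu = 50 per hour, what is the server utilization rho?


rho = lambda/mu = 29/50 = 0.58

0.58


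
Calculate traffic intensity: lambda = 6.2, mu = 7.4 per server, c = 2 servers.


rho = lambda / (c * mu) = 6.2 / (2 * 7.4) = 0.4189

0.4189


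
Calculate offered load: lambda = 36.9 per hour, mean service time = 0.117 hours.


Offered load a = lambda * E[S] = 36.9 * 0.117 = 4.32 Erlangs

4.32 Erlangs


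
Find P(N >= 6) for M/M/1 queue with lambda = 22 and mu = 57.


P(N >= 6) = rho^6 = (22/57)^6 = 0.0033

0.0033


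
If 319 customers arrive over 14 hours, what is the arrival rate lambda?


lambda = total arrivals / time = 319 / 14 = 22.79 per hour

22.79 per hour


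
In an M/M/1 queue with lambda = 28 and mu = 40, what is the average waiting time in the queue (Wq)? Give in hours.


rho = 28/40; Wq = rho/(mu - lambda) = 0.0583 hours

0.0583 hours


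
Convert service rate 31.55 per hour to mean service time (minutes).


Mean service time = 60/mu = 60/31.55 = 1.9 minutes

1.9 minutes


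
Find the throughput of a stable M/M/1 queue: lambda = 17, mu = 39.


For a stable queue (lambda < mu), throughput = lambda = 17 per hour

17 per hour


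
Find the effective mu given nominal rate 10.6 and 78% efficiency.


Effective rate = mu * efficiency = 10.6 * 0.78 = 8.27 per hour

8.27 per hour


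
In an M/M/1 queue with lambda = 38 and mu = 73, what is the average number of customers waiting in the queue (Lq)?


rho = 38/73; Lq = rho^2/(1-rho) = 0.57

0.57


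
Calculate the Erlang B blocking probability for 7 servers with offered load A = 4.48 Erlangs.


B(N,A) = (A^N/N!) / sum(A^k/k!, k=0..N) with N=7, A=4.48 = 0.089

0.089


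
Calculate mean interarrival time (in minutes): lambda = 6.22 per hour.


Mean interarrival time = 60/lambda = 60/6.22 = 9.65 minutes

9.65 minutes


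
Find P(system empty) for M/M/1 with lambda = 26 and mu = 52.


P0 = 1 - rho = 1 - 26/52 = 0.5

0.5


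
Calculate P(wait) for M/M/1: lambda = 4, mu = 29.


P(wait) = rho = lambda/mu = 4/29 = 0.1379

0.1379


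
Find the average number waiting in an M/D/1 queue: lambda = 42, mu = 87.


M/D/1: Lq = rho^2 / (2*(1-rho)) where rho = 42/87; Lq = 0.23

0.23


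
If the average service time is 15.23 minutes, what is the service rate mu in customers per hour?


mu = 60 / avg_service_time = 60 / 15.23 = 3.94 per hour

3.94 per hour


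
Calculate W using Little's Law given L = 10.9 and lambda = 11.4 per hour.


W = L / lambda = 10.9 / 11.4 = 0.9561 hours

0.9561 hours


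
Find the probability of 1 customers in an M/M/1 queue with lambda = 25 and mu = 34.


rho = 25/34; P(n) = (1-rho)*rho^n = (1-25/34)*(25/34)^1 = 0.1946

0.1946


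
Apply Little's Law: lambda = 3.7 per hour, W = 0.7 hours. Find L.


L = lambda * W = 3.7 * 0.7 = 2.59

2.59


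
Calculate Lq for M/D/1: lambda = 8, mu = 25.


M/D/1: Lq = rho^2 / (2*(1-rho)) where rho = 8/25; Lq = 0.08

0.08


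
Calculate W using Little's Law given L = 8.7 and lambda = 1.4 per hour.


W = L / lambda = 8.7 / 1.4 = 6.2143 hours

6.2143 hours


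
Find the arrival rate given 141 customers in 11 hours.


lambda = total arrivals / time = 141 / 11 = 12.82 per hour

12.82 per hour


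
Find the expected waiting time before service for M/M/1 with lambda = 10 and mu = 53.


rho = 10/53; Wq = rho/(mu - lambda) = 0.0044 hours

0.0044 hours


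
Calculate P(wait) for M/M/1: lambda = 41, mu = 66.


P(wait) = rho = lambda/mu = 41/66 = 0.6212

0.6212


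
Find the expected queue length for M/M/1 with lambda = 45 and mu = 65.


rho = 45/65; Lq = rho^2/(1-rho) = 1.56

1.56


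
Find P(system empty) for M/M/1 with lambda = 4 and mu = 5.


P0 = 1 - rho = 1 - 4/5 = 0.2

0.2


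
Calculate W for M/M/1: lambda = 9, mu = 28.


W = 1/(mu - lambda) = 1/(28 - 9) = 0.0526 hours

0.0526 hours


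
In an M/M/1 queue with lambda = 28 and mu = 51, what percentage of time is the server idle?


Idle fraction = (1 - rho) * 100 = (1 - 28/51) * 100 = 45.1%

45.1%


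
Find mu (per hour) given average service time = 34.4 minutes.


mu = 60 / avg_service_time = 60 / 34.4 = 1.74 per hour

1.74 per hour


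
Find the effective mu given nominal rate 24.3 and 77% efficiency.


Effective rate = mu * efficiency = 24.3 * 0.77 = 18.71 per hour

18.71 per hour


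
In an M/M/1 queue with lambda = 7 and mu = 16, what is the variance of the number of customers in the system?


rho = 7/16; Var(N) = rho/(1-rho)^2 = 1.38

1.38


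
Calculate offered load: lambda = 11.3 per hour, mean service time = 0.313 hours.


Offered load a = lambda * E[S] = 11.3 * 0.313 = 3.54 Erlangs

3.54 Erlangs
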